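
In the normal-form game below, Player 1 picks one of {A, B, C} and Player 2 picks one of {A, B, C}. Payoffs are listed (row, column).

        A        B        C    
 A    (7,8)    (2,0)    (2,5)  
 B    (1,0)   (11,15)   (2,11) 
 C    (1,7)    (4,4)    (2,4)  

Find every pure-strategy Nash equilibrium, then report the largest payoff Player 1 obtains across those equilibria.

11

Both A is a pure NE (Player 1: 7 ≥ 1; Player 2: 8 ≥ 5). Player 1 gets 7.
Both B is a pure NE (Player 1: 11 ≥ 4; Player 2: 15 ≥ 11). Player 1 gets 11.
Every other cell has a profitable deviation for at least one player. Highest of {7, 11} is 11.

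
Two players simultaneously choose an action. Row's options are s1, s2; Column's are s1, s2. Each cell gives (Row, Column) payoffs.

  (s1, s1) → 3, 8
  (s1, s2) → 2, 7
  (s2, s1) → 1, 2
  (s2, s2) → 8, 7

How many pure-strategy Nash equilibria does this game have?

Both s1: Row gets 3 (best alternative 1); Column gets 8 (best alternative 7). Neither deviates — NE.
Both s2: Row gets 8 (best alternative 2); Column gets 7 (best alternative 2). Neither deviates — NE.
(s2, s1) is not a NE: Row would switch to s1 (3 > 1).
No other cell survives both best-response checks, so there are 2 pure NE.

2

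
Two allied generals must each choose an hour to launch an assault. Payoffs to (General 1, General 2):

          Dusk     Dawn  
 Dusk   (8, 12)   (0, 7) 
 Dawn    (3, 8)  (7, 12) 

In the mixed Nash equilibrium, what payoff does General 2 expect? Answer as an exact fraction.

General 1 mixes with probability p on Dusk, chosen so General 2 is indifferent: 12p + 8(1−p) = 7p + 12(1−p) gives p = 4/9.
General 2's expected payoff is 12·4/9 + 8·5/9 = 88/9.

88/9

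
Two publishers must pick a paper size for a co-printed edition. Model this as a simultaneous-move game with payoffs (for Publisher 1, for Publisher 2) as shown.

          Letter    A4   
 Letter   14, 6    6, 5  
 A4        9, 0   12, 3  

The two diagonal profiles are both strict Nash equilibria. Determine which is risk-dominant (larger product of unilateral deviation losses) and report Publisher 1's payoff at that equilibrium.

At both Letter: Publisher 1 loses 14 − 9 = 5 by deviating; Publisher 2 loses 6 − 5 = 1. Product = 5·1 = 5.
At both A4: Publisher 1 loses 12 − 6 = 6 by deviating; Publisher 2 loses 3 − 0 = 3. Product = 6·3 = 18.
18 > 5, so both A4 is risk-dominant. Publisher 1's payoff there is 12.

12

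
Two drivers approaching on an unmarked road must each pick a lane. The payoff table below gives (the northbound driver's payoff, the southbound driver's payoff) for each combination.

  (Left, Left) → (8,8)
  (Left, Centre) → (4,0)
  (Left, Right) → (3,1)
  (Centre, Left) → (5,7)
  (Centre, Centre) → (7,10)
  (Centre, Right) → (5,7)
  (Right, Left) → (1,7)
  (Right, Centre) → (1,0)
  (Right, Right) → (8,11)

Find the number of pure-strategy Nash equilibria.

3

Both Left: the northbound driver gets 8 (best alternative 5); the southbound driver gets 8 (best alternative 1). Neither deviates — NE.
Both Centre: the northbound driver gets 7 (best alternative 4); the southbound driver gets 10 (best alternative 7). Neither deviates — NE.
Both Right: the northbound driver gets 8 (best alternative 5); the southbound driver gets 11 (best alternative 7). Neither deviates — NE.
(Centre, Right) is not a NE: the northbound driver would switch to Right (8 > 5).
No other cell survives both best-response checks, so there are 3 pure NE.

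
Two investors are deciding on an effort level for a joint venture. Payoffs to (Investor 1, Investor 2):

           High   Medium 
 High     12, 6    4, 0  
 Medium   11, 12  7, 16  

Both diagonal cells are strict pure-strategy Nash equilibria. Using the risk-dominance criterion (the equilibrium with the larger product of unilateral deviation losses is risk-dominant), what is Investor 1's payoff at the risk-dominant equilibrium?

At both High: Investor 1 loses 12 − 11 = 1 by deviating; Investor 2 loses 6 − 0 = 6. Product = 1·6 = 6.
At both Medium: Investor 1 loses 7 − 4 = 3 by deviating; Investor 2 loses 16 − 12 = 4. Product = 3·4 = 12.
12 > 6, so both Medium is risk-dominant. Investor 1's payoff there is 7.

7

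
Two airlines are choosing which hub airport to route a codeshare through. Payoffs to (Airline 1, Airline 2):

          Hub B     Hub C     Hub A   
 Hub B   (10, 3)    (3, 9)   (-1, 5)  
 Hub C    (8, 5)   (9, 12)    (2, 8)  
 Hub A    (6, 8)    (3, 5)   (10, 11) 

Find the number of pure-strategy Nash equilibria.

Both Hub C: Airline 1 gets 9 (best alternative 3); Airline 2 gets 12 (best alternative 8). Neither deviates — NE.
Both Hub A: Airline 1 gets 10 (best alternative 2); Airline 2 gets 11 (best alternative 8). Neither deviates — NE.
Both Hub B is not a NE: Airline 2 would switch to Hub C (9 > 3).
No other cell survives both best-response checks, so there are 2 pure NE.

2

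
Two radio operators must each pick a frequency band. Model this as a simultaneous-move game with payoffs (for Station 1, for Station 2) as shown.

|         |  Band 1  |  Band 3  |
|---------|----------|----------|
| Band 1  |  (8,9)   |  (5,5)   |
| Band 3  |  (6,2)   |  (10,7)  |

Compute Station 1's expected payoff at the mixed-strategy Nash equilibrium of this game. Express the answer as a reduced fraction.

Station 2 mixes with probability q on Band 1, chosen so Station 1 is indifferent: 8q + 5(1−q) = 6q + 10(1−q) gives q = 5/7.
Station 1's expected payoff (from either row, since indifferent) is 8·5/7 + 5·2/7 = 50/7.

50/7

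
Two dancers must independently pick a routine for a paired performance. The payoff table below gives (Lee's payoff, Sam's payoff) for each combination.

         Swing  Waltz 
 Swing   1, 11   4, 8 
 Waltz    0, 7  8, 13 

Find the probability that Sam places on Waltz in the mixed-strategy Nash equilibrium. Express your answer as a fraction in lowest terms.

1/5

Sam's mix q on Swing must make Lee indifferent between Swing and Waltz.
Lee's payoff from Swing: 1q + 4(1−q). From Waltz: 0q + 8(1−q).
Set equal: 1q = 4(1−q) → q = 4/5.
Probability on Waltz is 1 − 4/5 = 1/5.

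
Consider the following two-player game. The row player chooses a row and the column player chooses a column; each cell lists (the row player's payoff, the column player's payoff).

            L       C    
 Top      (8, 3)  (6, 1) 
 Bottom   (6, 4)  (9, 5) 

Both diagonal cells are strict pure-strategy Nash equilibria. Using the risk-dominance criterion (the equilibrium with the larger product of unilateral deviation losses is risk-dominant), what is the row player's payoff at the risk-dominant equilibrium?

8

At (Top, L): the row player loses 8 − 6 = 2 by deviating; the column player loses 3 − 1 = 2. Product = 2·2 = 4.
At (Bottom, C): the row player loses 9 − 6 = 3 by deviating; the column player loses 5 − 4 = 1. Product = 3·1 = 3.
4 > 3, so (Top, L) is risk-dominant. The row player's payoff there is 8.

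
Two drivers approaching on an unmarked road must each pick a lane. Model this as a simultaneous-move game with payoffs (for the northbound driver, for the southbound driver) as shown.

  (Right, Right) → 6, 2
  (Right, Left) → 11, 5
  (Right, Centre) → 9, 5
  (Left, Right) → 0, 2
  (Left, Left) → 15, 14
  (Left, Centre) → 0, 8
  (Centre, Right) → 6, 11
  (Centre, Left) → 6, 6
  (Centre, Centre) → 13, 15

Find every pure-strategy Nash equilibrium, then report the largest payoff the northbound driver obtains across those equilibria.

15

Both Left is a pure NE (the northbound driver: 15 ≥ 11; the southbound driver: 14 ≥ 8). The northbound driver gets 15.
Both Centre is a pure NE (the northbound driver: 13 ≥ 9; the southbound driver: 15 ≥ 11). The northbound driver gets 13.
Every other cell has a profitable deviation for at least one player. Highest of {15, 13} is 15.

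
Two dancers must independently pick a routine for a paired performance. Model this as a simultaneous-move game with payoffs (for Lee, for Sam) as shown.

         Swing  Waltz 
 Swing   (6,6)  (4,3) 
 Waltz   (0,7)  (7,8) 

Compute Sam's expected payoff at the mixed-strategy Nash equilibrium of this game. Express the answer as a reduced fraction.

Lee mixes with probability p on Swing, chosen so Sam is indifferent: 6p + 7(1−p) = 3p + 8(1−p) gives p = 1/4.
Sam's expected payoff is 6·1/4 + 7·3/4 = 27/4.

27/4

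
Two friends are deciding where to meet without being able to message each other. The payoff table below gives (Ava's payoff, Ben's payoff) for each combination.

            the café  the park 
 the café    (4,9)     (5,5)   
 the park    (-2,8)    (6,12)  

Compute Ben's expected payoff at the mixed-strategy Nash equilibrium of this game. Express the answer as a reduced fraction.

Ava mixes with probability p on the café, chosen so Ben is indifferent: 9p + 8(1−p) = 5p + 12(1−p) gives p = 1/2.
Ben's expected payoff is 9·1/2 + 8·1/2 = 17/2.

17/2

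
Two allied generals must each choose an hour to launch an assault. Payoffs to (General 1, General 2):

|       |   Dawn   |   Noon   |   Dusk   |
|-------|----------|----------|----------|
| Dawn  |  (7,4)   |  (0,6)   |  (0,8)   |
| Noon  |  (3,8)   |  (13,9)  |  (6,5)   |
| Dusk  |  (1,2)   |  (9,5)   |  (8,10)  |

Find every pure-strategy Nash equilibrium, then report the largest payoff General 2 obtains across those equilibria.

Both Noon is a pure NE (General 1: 13 ≥ 9; General 2: 9 ≥ 8). General 2 gets 9.
Both Dusk is a pure NE (General 1: 8 ≥ 6; General 2: 10 ≥ 5). General 2 gets 10.
Every other cell has a profitable deviation for at least one player. Highest of {9, 10} is 10.

10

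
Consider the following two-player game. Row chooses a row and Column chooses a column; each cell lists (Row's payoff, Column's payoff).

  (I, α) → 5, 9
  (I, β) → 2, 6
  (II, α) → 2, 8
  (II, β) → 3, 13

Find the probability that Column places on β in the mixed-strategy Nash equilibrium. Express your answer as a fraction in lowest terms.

Column's mix q on α must make Row indifferent between I and II.
Row's payoff from I: 5q + 2(1−q). From II: 2q + 3(1−q).
Set equal: 3q = 1(1−q) → q = 1/4.
Probability on β is 1 − 1/4 = 3/4.

3/4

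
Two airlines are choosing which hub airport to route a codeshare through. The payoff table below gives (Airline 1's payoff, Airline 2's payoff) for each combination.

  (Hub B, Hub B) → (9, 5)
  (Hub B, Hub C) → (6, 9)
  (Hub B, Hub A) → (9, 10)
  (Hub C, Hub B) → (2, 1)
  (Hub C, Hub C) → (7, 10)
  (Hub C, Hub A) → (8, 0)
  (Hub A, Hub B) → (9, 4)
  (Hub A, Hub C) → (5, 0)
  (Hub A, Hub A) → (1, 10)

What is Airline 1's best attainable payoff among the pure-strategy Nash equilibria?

(Hub B, Hub A) is a pure NE (Airline 1: 9 ≥ 8; Airline 2: 10 ≥ 9). Airline 1 gets 9.
Both Hub C is a pure NE (Airline 1: 7 ≥ 6; Airline 2: 10 ≥ 1). Airline 1 gets 7.
Every other cell has a profitable deviation for at least one player. Highest of {9, 7} is 9.

9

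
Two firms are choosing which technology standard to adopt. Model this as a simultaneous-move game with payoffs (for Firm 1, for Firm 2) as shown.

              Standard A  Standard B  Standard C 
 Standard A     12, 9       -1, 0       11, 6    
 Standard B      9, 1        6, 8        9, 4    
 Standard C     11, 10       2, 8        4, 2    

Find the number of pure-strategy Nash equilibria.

2

Both Standard A: Firm 1 gets 12 (best alternative 11); Firm 2 gets 9 (best alternative 6). Neither deviates — NE.
Both Standard B: Firm 1 gets 6 (best alternative 2); Firm 2 gets 8 (best alternative 4). Neither deviates — NE.
Both Standard C is not a NE: Firm 1 would switch to Standard A (11 > 4).
No other cell survives both best-response checks, so there are 2 pure NE.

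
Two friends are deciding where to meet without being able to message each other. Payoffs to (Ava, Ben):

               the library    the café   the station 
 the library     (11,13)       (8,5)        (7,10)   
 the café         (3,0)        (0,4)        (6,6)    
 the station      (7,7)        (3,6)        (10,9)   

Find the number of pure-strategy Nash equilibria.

2

Both the library: Ava gets 11 (best alternative 7); Ben gets 13 (best alternative 10). Neither deviates — NE.
Both the station: Ava gets 10 (best alternative 7); Ben gets 9 (best alternative 7). Neither deviates — NE.
Both the café is not a NE: Ava would switch to the library (8 > 0).
No other cell survives both best-response checks, so there are 2 pure NE.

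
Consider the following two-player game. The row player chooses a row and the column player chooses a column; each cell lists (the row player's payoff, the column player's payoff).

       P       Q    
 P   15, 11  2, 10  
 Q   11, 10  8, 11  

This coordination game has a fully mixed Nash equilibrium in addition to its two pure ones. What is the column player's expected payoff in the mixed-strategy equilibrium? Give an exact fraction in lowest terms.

21/2

The row player mixes with probability p on P, chosen so the column player is indifferent: 11p + 10(1−p) = 10p + 11(1−p) gives p = 1/2.
The column player's expected payoff is 11·1/2 + 10·1/2 = 21/2.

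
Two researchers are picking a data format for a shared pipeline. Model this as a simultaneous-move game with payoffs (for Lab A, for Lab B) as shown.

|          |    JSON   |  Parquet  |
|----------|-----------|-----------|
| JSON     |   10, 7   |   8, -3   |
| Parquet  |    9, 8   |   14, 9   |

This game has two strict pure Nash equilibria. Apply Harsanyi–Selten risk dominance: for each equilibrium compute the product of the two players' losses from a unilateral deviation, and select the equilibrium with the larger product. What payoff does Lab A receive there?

10

At both JSON: Lab A loses 10 − 9 = 1 by deviating; Lab B loses 7 − (-3) = 10. Product = 1·10 = 10.
At both Parquet: Lab A loses 14 − 8 = 6 by deviating; Lab B loses 9 − 8 = 1. Product = 6·1 = 6.
10 > 6, so both JSON is risk-dominant. Lab A's payoff there is 10.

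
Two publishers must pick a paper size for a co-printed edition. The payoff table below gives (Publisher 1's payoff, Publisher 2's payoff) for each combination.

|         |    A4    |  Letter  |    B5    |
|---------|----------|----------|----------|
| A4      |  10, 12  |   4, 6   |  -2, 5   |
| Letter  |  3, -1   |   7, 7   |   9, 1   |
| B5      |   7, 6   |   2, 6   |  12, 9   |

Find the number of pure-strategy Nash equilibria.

3

Both A4: Publisher 1 gets 10 (best alternative 7); Publisher 2 gets 12 (best alternative 6). Neither deviates — NE.
Both Letter: Publisher 1 gets 7 (best alternative 4); Publisher 2 gets 7 (best alternative 1). Neither deviates — NE.
Both B5: Publisher 1 gets 12 (best alternative 9); Publisher 2 gets 9 (best alternative 6). Neither deviates — NE.
(B5, A4) is not a NE: Publisher 1 would switch to A4 (10 > 7).
No other cell survives both best-response checks, so there are 3 pure NE.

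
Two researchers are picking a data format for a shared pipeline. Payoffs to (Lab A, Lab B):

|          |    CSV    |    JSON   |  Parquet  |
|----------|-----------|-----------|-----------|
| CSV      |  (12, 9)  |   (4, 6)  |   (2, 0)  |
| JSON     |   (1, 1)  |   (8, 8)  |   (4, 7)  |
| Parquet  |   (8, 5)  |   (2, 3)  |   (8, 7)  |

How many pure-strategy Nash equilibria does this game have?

Both CSV: Lab A gets 12 (best alternative 8); Lab B gets 9 (best alternative 6). Neither deviates — NE.
Both JSON: Lab A gets 8 (best alternative 4); Lab B gets 8 (best alternative 7). Neither deviates — NE.
Both Parquet: Lab A gets 8 (best alternative 4); Lab B gets 7 (best alternative 5). Neither deviates — NE.
(CSV, Parquet) is not a NE: Lab A would switch to Parquet (8 > 2).
No other cell survives both best-response checks, so there are 3 pure NE.

3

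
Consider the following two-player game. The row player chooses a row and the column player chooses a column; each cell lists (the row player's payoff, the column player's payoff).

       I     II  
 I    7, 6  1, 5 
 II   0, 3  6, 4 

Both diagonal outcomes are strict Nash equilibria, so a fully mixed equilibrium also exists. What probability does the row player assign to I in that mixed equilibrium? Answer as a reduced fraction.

The row player's mix p on I must make the column player indifferent between I and II.
The column player's payoff from I: 6p + 3(1−p). From II: 5p + 4(1−p).
Set equal: 1p = 1(1−p) → p = 1/2.

1/2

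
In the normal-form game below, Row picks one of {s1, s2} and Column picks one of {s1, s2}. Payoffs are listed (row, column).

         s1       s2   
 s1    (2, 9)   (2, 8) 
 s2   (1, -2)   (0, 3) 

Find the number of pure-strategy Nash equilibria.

Both s1: Row gets 2 (best alternative 1); Column gets 9 (best alternative 8). Neither deviates — NE.
Both s2 is not a NE: Row would switch to s1 (2 > 0).
No other cell survives both best-response checks, so there is 1 pure NE.

1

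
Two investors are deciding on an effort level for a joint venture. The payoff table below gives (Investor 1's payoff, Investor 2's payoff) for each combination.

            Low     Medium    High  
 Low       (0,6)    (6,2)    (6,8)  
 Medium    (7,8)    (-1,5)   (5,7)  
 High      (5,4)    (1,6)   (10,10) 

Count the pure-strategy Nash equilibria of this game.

(Medium, Low): Investor 1 gets 7 (best alternative 5); Investor 2 gets 8 (best alternative 7). Neither deviates — NE.
Both High: Investor 1 gets 10 (best alternative 6); Investor 2 gets 10 (best alternative 6). Neither deviates — NE.
Both Medium is not a NE: Investor 1 would switch to Low (6 > -1).
No other cell survives both best-response checks, so there are 2 pure NE.

2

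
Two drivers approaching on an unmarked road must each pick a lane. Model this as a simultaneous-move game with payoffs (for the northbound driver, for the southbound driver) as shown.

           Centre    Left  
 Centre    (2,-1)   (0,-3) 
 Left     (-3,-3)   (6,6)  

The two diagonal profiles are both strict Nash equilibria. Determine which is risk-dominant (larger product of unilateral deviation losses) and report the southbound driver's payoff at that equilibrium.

6

At both Centre: the northbound driver loses 2 − (-3) = 5 by deviating; the southbound driver loses -1 − (-3) = 2. Product = 5·2 = 10.
At both Left: the northbound driver loses 6 − 0 = 6 by deviating; the southbound driver loses 6 − (-3) = 9. Product = 6·9 = 54.
54 > 10, so both Left is risk-dominant. The southbound driver's payoff there is 6.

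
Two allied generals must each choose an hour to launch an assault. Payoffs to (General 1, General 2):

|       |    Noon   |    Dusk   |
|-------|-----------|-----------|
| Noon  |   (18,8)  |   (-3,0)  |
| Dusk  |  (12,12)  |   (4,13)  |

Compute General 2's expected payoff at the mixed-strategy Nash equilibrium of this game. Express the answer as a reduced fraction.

104/9

General 1 mixes with probability p on Noon, chosen so General 2 is indifferent: 8p + 12(1−p) = 0p + 13(1−p) gives p = 1/9.
General 2's expected payoff is 8·1/9 + 12·8/9 = 104/9.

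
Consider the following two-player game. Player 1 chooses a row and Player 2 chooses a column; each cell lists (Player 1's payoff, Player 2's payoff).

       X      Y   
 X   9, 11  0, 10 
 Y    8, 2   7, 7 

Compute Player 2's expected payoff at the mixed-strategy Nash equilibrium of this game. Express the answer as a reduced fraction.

19/2

Player 1 mixes with probability p on X, chosen so Player 2 is indifferent: 11p + 2(1−p) = 10p + 7(1−p) gives p = 5/6.
Player 2's expected payoff is 11·5/6 + 2·1/6 = 19/2.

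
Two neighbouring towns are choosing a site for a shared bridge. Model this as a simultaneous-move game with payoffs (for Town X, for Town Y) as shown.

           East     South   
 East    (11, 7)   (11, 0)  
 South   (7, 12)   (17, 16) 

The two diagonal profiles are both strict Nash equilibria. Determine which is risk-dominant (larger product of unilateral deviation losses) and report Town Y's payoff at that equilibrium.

At both East: Town X loses 11 − 7 = 4 by deviating; Town Y loses 7 − 0 = 7. Product = 4·7 = 28.
At both South: Town X loses 17 − 11 = 6 by deviating; Town Y loses 16 − 12 = 4. Product = 6·4 = 24.
28 > 24, so both East is risk-dominant. Town Y's payoff there is 7.

7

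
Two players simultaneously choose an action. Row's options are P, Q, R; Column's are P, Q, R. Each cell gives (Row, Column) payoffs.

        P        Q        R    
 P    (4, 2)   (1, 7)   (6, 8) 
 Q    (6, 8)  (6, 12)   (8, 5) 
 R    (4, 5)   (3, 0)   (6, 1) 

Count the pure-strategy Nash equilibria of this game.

Both Q: Row gets 6 (best alternative 3); Column gets 12 (best alternative 8). Neither deviates — NE.
Both R is not a NE: Row would switch to Q (8 > 6).
No other cell survives both best-response checks, so there is 1 pure NE.

1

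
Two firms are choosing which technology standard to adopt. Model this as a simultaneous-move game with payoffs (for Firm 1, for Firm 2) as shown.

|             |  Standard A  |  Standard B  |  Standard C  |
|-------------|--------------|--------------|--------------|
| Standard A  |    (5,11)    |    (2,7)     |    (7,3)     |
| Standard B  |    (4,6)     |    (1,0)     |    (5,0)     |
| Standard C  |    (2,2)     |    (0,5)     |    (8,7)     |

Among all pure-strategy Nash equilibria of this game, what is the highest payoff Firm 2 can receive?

Both Standard A is a pure NE (Firm 1: 5 ≥ 4; Firm 2: 11 ≥ 7). Firm 2 gets 11.
Both Standard C is a pure NE (Firm 1: 8 ≥ 7; Firm 2: 7 ≥ 5). Firm 2 gets 7.
Every other cell has a profitable deviation for at least one player. Highest of {11, 7} is 11.

11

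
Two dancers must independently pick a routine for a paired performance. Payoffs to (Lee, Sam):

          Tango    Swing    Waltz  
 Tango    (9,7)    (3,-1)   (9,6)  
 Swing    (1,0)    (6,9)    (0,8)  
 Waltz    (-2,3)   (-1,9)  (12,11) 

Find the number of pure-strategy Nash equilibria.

3

Both Tango: Lee gets 9 (best alternative 1); Sam gets 7 (best alternative 6). Neither deviates — NE.
Both Swing: Lee gets 6 (best alternative 3); Sam gets 9 (best alternative 8). Neither deviates — NE.
Both Waltz: Lee gets 12 (best alternative 9); Sam gets 11 (best alternative 9). Neither deviates — NE.
(Swing, Tango) is not a NE: Lee would switch to Tango (9 > 1).
No other cell survives both best-response checks, so there are 3 pure NE.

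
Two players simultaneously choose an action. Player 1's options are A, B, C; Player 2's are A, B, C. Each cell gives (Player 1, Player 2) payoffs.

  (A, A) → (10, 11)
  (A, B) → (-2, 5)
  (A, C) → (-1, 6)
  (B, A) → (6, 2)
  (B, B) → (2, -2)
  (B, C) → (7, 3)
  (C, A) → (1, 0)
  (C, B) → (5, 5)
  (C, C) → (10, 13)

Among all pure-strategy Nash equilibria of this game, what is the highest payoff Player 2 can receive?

Both A is a pure NE (Player 1: 10 ≥ 6; Player 2: 11 ≥ 6). Player 2 gets 11.
Both C is a pure NE (Player 1: 10 ≥ 7; Player 2: 13 ≥ 5). Player 2 gets 13.
Every other cell has a profitable deviation for at least one player. Highest of {11, 13} is 13.

13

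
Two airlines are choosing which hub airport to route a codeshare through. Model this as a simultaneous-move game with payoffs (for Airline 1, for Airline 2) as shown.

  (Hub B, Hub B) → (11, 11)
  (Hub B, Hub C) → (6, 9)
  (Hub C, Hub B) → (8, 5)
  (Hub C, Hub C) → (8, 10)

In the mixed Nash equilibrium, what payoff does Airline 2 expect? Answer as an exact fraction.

Airline 1 mixes with probability p on Hub B, chosen so Airline 2 is indifferent: 11p + 5(1−p) = 9p + 10(1−p) gives p = 5/7.
Airline 2's expected payoff is 11·5/7 + 5·2/7 = 65/7.

65/7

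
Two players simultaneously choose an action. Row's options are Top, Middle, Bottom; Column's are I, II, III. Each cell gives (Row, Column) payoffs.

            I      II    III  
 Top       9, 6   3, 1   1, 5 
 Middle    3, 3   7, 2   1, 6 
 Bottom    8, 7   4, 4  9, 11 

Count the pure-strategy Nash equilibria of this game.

(Top, I): Row gets 9 (best alternative 8); Column gets 6 (best alternative 5). Neither deviates — NE.
(Bottom, III): Row gets 9 (best alternative 1); Column gets 11 (best alternative 7). Neither deviates — NE.
(Middle, II) is not a NE: Column would switch to III (6 > 2).
No other cell survives both best-response checks, so there are 2 pure NE.

2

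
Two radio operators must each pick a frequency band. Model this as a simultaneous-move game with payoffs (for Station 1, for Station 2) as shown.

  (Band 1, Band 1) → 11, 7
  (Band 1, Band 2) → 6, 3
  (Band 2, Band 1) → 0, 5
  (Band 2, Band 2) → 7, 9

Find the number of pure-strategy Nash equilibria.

Both Band 1: Station 1 gets 11 (best alternative 0); Station 2 gets 7 (best alternative 3). Neither deviates — NE.
Both Band 2: Station 1 gets 7 (best alternative 6); Station 2 gets 9 (best alternative 5). Neither deviates — NE.
(Band 1, Band 2) is not a NE: Station 1 would switch to Band 2 (7 > 6).
No other cell survives both best-response checks, so there are 2 pure NE.

2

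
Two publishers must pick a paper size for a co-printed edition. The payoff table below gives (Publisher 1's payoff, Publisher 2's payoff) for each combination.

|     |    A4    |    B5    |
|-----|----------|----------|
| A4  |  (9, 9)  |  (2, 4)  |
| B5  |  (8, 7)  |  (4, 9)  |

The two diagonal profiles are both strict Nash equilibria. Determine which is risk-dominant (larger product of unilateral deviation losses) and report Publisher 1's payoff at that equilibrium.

9

At both A4: Publisher 1 loses 9 − 8 = 1 by deviating; Publisher 2 loses 9 − 4 = 5. Product = 1·5 = 5.
At both B5: Publisher 1 loses 4 − 2 = 2 by deviating; Publisher 2 loses 9 − 7 = 2. Product = 2·2 = 4.
5 > 4, so both A4 is risk-dominant. Publisher 1's payoff there is 9.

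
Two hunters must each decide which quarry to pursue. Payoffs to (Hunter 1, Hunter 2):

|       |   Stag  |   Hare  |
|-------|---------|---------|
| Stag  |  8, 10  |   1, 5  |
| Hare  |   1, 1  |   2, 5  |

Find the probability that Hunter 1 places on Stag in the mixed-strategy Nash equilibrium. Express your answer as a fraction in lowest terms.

Hunter 1's mix p on Stag must make Hunter 2 indifferent between Stag and Hare.
Hunter 2's payoff from Stag: 10p + 1(1−p). From Hare: 5p + 5(1−p).
Set equal: 5p = 4(1−p) → p = 4/9.

4/9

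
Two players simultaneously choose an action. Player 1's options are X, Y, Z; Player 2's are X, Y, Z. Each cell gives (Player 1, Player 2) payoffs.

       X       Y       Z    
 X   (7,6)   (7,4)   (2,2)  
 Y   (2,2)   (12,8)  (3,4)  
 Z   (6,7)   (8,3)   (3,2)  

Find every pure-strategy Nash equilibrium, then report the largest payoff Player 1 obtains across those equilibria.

12

Both X is a pure NE (Player 1: 7 ≥ 6; Player 2: 6 ≥ 4). Player 1 gets 7.
Both Y is a pure NE (Player 1: 12 ≥ 8; Player 2: 8 ≥ 4). Player 1 gets 12.
Every other cell has a profitable deviation for at least one player. Highest of {7, 12} is 12.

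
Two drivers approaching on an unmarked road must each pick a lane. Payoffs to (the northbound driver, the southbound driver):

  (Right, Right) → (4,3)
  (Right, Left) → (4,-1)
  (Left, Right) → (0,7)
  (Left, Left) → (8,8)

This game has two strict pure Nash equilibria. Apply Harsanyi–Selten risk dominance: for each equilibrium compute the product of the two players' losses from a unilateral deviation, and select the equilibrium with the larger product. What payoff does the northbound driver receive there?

4

At both Right: the northbound driver loses 4 − 0 = 4 by deviating; the southbound driver loses 3 − (-1) = 4. Product = 4·4 = 16.
At both Left: the northbound driver loses 8 − 4 = 4 by deviating; the southbound driver loses 8 − 7 = 1. Product = 4·1 = 4.
16 > 4, so both Right is risk-dominant. The northbound driver's payoff there is 4.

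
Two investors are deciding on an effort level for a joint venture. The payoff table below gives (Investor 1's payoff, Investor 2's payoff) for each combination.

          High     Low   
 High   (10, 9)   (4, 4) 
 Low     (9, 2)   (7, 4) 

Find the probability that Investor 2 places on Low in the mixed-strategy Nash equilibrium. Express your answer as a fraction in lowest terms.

1/4

Investor 2's mix q on High must make Investor 1 indifferent between High and Low.
Investor 1's payoff from High: 10q + 4(1−q). From Low: 9q + 7(1−q).
Set equal: 1q = 3(1−q) → q = 3/4.
Probability on Low is 1 − 3/4 = 1/4.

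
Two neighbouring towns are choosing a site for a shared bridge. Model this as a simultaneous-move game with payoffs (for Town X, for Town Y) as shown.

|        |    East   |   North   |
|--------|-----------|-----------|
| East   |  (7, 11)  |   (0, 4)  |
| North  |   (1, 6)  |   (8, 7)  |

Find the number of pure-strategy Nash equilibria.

2

Both East: Town X gets 7 (best alternative 1); Town Y gets 11 (best alternative 4). Neither deviates — NE.
Both North: Town X gets 8 (best alternative 0); Town Y gets 7 (best alternative 6). Neither deviates — NE.
(East, North) is not a NE: Town X would switch to North (8 > 0).
No other cell survives both best-response checks, so there are 2 pure NE.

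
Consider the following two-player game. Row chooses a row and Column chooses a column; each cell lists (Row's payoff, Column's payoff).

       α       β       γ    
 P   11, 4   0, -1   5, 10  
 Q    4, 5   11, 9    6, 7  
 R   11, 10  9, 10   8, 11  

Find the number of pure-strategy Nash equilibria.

2

(Q, β): Row gets 11 (best alternative 9); Column gets 9 (best alternative 7). Neither deviates — NE.
(R, γ): Row gets 8 (best alternative 6); Column gets 11 (best alternative 10). Neither deviates — NE.
(P, α) is not a NE: Column would switch to γ (10 > 4).
No other cell survives both best-response checks, so there are 2 pure NE.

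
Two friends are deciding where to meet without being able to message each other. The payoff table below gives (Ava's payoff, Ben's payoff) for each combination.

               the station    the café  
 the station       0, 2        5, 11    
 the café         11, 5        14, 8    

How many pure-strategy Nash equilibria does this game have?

1

Both the café: Ava gets 14 (best alternative 5); Ben gets 8 (best alternative 5). Neither deviates — NE.
Both the station is not a NE: Ava would switch to the café (11 > 0).
No other cell survives both best-response checks, so there is 1 pure NE.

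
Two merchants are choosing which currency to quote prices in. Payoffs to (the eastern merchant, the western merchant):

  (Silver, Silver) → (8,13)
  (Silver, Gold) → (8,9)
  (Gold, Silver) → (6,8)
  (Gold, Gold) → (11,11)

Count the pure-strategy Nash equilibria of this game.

2

Both Silver: the eastern merchant gets 8 (best alternative 6); the western merchant gets 13 (best alternative 9). Neither deviates — NE.
Both Gold: the eastern merchant gets 11 (best alternative 8); the western merchant gets 11 (best alternative 8). Neither deviates — NE.
(Gold, Silver) is not a NE: the eastern merchant would switch to Silver (8 > 6).
No other cell survives both best-response checks, so there are 2 pure NE.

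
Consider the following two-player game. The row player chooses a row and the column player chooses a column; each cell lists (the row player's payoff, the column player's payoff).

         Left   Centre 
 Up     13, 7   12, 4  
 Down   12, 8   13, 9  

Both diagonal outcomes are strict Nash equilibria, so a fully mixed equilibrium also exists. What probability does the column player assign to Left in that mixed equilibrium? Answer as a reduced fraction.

1/2

The column player's mix q on Left must make the row player indifferent between Up and Down.
The row player's payoff from Up: 13q + 12(1−q). From Down: 12q + 13(1−q).
Set equal: 1q = 1(1−q) → q = 1/2.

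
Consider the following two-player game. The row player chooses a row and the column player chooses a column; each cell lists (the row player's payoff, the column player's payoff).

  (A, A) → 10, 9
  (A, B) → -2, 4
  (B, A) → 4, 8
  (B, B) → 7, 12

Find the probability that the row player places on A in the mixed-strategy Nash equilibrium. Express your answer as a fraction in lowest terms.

4/9

The row player's mix p on A must make the column player indifferent between A and B.
The column player's payoff from A: 9p + 8(1−p). From B: 4p + 12(1−p).
Set equal: 5p = 4(1−p) → p = 4/9.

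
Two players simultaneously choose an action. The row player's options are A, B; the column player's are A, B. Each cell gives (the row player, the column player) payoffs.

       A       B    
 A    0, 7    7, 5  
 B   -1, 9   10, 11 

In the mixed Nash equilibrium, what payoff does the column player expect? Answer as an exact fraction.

8

The row player mixes with probability p on A, chosen so the column player is indifferent: 7p + 9(1−p) = 5p + 11(1−p) gives p = 1/2.
The column player's expected payoff is 7·1/2 + 9·1/2 = 8.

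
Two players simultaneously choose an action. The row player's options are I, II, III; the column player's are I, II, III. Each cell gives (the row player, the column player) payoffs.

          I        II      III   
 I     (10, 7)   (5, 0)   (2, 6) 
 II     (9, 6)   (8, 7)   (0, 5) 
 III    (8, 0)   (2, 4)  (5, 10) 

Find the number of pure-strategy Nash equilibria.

3

Both I: the row player gets 10 (best alternative 9); the column player gets 7 (best alternative 6). Neither deviates — NE.
Both II: the row player gets 8 (best alternative 5); the column player gets 7 (best alternative 6). Neither deviates — NE.
Both III: the row player gets 5 (best alternative 2); the column player gets 10 (best alternative 4). Neither deviates — NE.
(II, I) is not a NE: the row player would switch to I (10 > 9).
No other cell survives both best-response checks, so there are 3 pure NE.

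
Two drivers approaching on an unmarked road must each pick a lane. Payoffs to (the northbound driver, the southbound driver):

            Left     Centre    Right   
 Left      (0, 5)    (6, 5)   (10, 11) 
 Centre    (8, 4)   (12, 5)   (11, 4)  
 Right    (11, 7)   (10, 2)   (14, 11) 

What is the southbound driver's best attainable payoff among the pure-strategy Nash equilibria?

Both Centre is a pure NE (the northbound driver: 12 ≥ 10; the southbound driver: 5 ≥ 4). The southbound driver gets 5.
Both Right is a pure NE (the northbound driver: 14 ≥ 11; the southbound driver: 11 ≥ 7). The southbound driver gets 11.
Every other cell has a profitable deviation for at least one player. Highest of {5, 11} is 11.

11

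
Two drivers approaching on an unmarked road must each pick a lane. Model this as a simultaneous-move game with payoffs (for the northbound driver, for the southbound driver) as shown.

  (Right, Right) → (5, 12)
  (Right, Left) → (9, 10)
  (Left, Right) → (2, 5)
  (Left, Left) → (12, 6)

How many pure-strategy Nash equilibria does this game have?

2

Both Right: the northbound driver gets 5 (best alternative 2); the southbound driver gets 12 (best alternative 10). Neither deviates — NE.
Both Left: the northbound driver gets 12 (best alternative 9); the southbound driver gets 6 (best alternative 5). Neither deviates — NE.
(Left, Right) is not a NE: the northbound driver would switch to Right (5 > 2).
No other cell survives both best-response checks, so there are 2 pure NE.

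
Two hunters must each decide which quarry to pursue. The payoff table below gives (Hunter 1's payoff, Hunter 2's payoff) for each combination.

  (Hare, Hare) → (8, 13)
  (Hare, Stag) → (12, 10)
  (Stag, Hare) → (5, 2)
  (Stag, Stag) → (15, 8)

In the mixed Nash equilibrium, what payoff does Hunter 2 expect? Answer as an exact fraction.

28/3

Hunter 1 mixes with probability p on Hare, chosen so Hunter 2 is indifferent: 13p + 2(1−p) = 10p + 8(1−p) gives p = 2/3.
Hunter 2's expected payoff is 13·2/3 + 2·1/3 = 28/3.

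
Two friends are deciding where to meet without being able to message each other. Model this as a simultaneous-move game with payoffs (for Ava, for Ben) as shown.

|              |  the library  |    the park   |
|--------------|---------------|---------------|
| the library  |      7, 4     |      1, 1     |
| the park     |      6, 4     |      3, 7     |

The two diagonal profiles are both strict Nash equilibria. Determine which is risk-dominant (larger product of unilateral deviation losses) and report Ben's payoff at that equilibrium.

At both the library: Ava loses 7 − 6 = 1 by deviating; Ben loses 4 − 1 = 3. Product = 1·3 = 3.
At both the park: Ava loses 3 − 1 = 2 by deviating; Ben loses 7 − 4 = 3. Product = 2·3 = 6.
6 > 3, so both the park is risk-dominant. Ben's payoff there is 7.

7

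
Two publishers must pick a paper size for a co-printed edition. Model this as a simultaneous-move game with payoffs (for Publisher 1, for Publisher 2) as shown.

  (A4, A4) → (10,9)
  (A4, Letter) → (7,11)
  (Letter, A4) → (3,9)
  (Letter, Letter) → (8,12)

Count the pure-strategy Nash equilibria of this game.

1

Both Letter: Publisher 1 gets 8 (best alternative 7); Publisher 2 gets 12 (best alternative 9). Neither deviates — NE.
Both A4 is not a NE: Publisher 2 would switch to Letter (11 > 9).
No other cell survives both best-response checks, so there is 1 pure NE.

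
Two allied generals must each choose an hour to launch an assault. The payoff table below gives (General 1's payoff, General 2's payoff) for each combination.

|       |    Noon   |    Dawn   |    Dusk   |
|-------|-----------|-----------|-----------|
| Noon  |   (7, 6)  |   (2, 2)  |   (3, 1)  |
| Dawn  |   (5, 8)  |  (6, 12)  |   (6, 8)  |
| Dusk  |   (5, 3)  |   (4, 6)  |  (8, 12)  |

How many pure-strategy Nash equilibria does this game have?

3

Both Noon: General 1 gets 7 (best alternative 5); General 2 gets 6 (best alternative 2). Neither deviates — NE.
Both Dawn: General 1 gets 6 (best alternative 4); General 2 gets 12 (best alternative 8). Neither deviates — NE.
Both Dusk: General 1 gets 8 (best alternative 6); General 2 gets 12 (best alternative 6). Neither deviates — NE.
(Dusk, Noon) is not a NE: General 1 would switch to Noon (7 > 5).
No other cell survives both best-response checks, so there are 3 pure NE.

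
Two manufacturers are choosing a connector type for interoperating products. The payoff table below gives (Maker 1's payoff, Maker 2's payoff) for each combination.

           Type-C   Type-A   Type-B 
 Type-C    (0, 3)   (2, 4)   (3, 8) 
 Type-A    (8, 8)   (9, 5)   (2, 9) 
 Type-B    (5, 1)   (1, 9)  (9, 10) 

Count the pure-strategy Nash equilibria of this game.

1

Both Type-B: Maker 1 gets 9 (best alternative 3); Maker 2 gets 10 (best alternative 9). Neither deviates — NE.
Both Type-A is not a NE: Maker 2 would switch to Type-B (9 > 5).
No other cell survives both best-response checks, so there is 1 pure NE.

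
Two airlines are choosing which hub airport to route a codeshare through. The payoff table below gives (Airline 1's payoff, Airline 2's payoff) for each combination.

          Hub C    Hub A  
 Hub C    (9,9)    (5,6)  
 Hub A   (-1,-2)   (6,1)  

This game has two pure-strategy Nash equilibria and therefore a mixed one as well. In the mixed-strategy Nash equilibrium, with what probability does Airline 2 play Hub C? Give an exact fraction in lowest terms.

1/11

Airline 2's mix q on Hub C must make Airline 1 indifferent between Hub C and Hub A.
Airline 1's payoff from Hub C: 9q + 5(1−q). From Hub A: (-1)q + 6(1−q).
Set equal: 10q = 1(1−q) → q = 1/11.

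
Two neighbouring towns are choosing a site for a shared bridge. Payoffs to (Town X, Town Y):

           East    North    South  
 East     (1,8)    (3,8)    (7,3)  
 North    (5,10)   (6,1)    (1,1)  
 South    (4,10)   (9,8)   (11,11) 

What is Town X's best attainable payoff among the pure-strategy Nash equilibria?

(North, East) is a pure NE (Town X: 5 ≥ 4; Town Y: 10 ≥ 1). Town X gets 5.
Both South is a pure NE (Town X: 11 ≥ 7; Town Y: 11 ≥ 10). Town X gets 11.
Every other cell has a profitable deviation for at least one player. Highest of {5, 11} is 11.

11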